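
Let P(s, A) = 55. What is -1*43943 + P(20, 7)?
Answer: -43888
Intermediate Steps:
-1*43943 + P(20, 7) = -1*43943 + 55 = -43943 + 55 = -43888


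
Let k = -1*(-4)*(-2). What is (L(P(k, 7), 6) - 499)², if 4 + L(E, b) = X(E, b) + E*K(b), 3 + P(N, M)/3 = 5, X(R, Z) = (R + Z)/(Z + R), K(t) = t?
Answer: 217156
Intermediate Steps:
k = -8 (k = 4*(-2) = -8)
X(R, Z) = 1 (X(R, Z) = (R + Z)/(R + Z) = 1)
P(N, M) = 6 (P(N, M) = -9 + 3*5 = -9 + 15 = 6)
L(E, b) = -3 + E*b (L(E, b) = -4 + (1 + E*b) = -3 + E*b)
(L(P(k, 7), 6) - 499)² = ((-3 + 6*6) - 499)² = ((-3 + 36) - 499)² = (33 - 499)² = (-466)² = 217156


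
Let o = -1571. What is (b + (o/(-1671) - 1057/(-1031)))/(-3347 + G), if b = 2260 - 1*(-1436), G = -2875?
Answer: -3185429222/5359633911 ≈ -0.59434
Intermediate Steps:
b = 3696 (b = 2260 + 1436 = 3696)
(b + (o/(-1671) - 1057/(-1031)))/(-3347 + G) = (3696 + (-1571/(-1671) - 1057/(-1031)))/(-3347 - 2875) = (3696 + (-1571*(-1/1671) - 1057*(-1/1031)))/(-6222) = (3696 + (1571/1671 + 1057/1031))*(-1/6222) = (3696 + 3385948/1722801)*(-1/6222) = (6370858444/1722801)*(-1/6222) = -3185429222/5359633911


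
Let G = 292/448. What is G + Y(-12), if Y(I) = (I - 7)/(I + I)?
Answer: 485/336 ≈ 1.4435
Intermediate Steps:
G = 73/112 (G = 292*(1/448) = 73/112 ≈ 0.65179)
Y(I) = (-7 + I)/(2*I) (Y(I) = (-7 + I)/((2*I)) = (-7 + I)*(1/(2*I)) = (-7 + I)/(2*I))
G + Y(-12) = 73/112 + (1/2)*(-7 - 12)/(-12) = 73/112 + (1/2)*(-1/12)*(-19) = 73/112 + 19/24 = 485/336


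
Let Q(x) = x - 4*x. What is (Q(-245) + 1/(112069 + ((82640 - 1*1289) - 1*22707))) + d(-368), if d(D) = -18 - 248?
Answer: 80064398/170713 ≈ 469.00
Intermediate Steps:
d(D) = -266
Q(x) = -3*x
(Q(-245) + 1/(112069 + ((82640 - 1*1289) - 1*22707))) + d(-368) = (-3*(-245) + 1/(112069 + ((82640 - 1*1289) - 1*22707))) - 266 = (735 + 1/(112069 + ((82640 - 1289) - 22707))) - 266 = (735 + 1/(112069 + (81351 - 22707))) - 266 = (735 + 1/(112069 + 58644)) - 266 = (735 + 1/170713) - 266 = 125474056/170713 - 266 = 80064398/170713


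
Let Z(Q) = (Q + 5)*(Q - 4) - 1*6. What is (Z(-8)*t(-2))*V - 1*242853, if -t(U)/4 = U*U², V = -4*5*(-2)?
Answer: -204453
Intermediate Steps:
Z(Q) = -6 + (-4 + Q)*(5 + Q) (Z(Q) = (5 + Q)*(-4 + Q) - 6 = (-4 + Q)*(5 + Q) - 6 = -6 + (-4 + Q)*(5 + Q))
V = 40 (V = -20*(-2) = 40)
t(U) = -4*U³ (t(U) = -4*U*U² = -4*U³)
(Z(-8)*t(-2))*V - 1*242853 = ((-26 - 8 + (-8)²)*(-4*(-2)³))*40 - 1*242853 = ((-26 - 8 + 64)*(-4*(-8)))*40 - 242853 = (30*32)*40 - 242853 = 960*40 - 242853 = 38400 - 242853 = -204453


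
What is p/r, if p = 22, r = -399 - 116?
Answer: -22/515 ≈ -0.042718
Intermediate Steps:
r = -515
p/r = 22/(-515) = 22*(-1/515) = -22/515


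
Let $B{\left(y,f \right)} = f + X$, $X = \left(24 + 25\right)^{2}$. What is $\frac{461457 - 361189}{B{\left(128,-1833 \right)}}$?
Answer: $\frac{25067}{142} \approx 176.53$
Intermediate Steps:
$X = 2401$ ($X = 49^{2} = 2401$)
$B{\left(y,f \right)} = 2401 + f$ ($B{\left(y,f \right)} = f + 2401 = 2401 + f$)
$\frac{461457 - 361189}{B{\left(128,-1833 \right)}} = \frac{461457 - 361189}{2401 - 1833} = \frac{461457 - 361189}{568} = 100268 \cdot \frac{1}{568} = \frac{25067}{142}$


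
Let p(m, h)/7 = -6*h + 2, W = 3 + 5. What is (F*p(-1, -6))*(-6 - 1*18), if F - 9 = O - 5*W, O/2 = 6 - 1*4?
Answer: 172368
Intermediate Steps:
O = 4 (O = 2*(6 - 1*4) = 2*(6 - 4) = 2*2 = 4)
W = 8
p(m, h) = 14 - 42*h (p(m, h) = 7*(-6*h + 2) = 7*(2 - 6*h) = 14 - 42*h)
F = -27 (F = 9 + (4 - 5*8) = 9 + (4 - 40) = 9 - 36 = -27)
(F*p(-1, -6))*(-6 - 1*18) = (-27*(14 - 42*(-6)))*(-6 - 1*18) = (-27*(14 + 252))*(-6 - 18) = -27*266*(-24) = -7182*(-24) = 172368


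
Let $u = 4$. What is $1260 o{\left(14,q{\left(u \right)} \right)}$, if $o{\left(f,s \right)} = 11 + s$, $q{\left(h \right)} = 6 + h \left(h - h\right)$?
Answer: $21420$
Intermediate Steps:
$q{\left(h \right)} = 6$ ($q{\left(h \right)} = 6 + h 0 = 6 + 0 = 6$)
$1260 o{\left(14,q{\left(u \right)} \right)} = 1260 \left(11 + 6\right) = 1260 \cdot 17 = 21420$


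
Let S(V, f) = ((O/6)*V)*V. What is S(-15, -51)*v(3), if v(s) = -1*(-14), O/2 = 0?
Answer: 0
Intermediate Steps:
O = 0 (O = 2*0 = 0)
S(V, f) = 0 (S(V, f) = ((0/6)*V)*V = ((0*(⅙))*V)*V = (0*V)*V = 0*V = 0)
v(s) = 14
S(-15, -51)*v(3) = 0*14 = 0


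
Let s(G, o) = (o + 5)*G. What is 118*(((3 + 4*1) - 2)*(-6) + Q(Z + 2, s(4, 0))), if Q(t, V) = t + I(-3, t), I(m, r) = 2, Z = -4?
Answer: -3540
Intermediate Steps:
s(G, o) = G*(5 + o) (s(G, o) = (5 + o)*G = G*(5 + o))
Q(t, V) = 2 + t (Q(t, V) = t + 2 = 2 + t)
118*(((3 + 4*1) - 2)*(-6) + Q(Z + 2, s(4, 0))) = 118*(((3 + 4*1) - 2)*(-6) + (2 + (-4 + 2))) = 118*(((3 + 4) - 2)*(-6) + (2 - 2)) = 118*((7 - 2)*(-6) + 0) = 118*(5*(-6) + 0) = 118*(-30 + 0) = 118*(-30) = -3540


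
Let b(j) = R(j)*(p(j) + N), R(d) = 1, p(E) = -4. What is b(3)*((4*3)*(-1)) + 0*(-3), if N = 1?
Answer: 36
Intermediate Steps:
b(j) = -3 (b(j) = 1*(-4 + 1) = 1*(-3) = -3)
b(3)*((4*3)*(-1)) + 0*(-3) = -3*4*3*(-1) + 0*(-3) = -36*(-1) + 0 = -3*(-12) + 0 = 36 + 0 = 36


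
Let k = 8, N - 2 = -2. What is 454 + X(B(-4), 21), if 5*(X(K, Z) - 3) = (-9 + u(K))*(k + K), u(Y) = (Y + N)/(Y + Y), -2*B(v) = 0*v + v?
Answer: 440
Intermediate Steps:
N = 0 (N = 2 - 2 = 0)
B(v) = -v/2 (B(v) = -(0*v + v)/2 = -(0 + v)/2 = -v/2)
u(Y) = 1/2 (u(Y) = (Y + 0)/(Y + Y) = Y/((2*Y)) = Y*(1/(2*Y)) = 1/2)
X(K, Z) = -53/5 - 17*K/10 (X(K, Z) = 3 + ((-9 + 1/2)*(8 + K))/5 = 3 + (-17*(8 + K)/2)/5 = 3 + (-68 - 17*K/2)/5 = 3 + (-68/5 - 17*K/10) = -53/5 - 17*K/10)
454 + X(B(-4), 21) = 454 + (-53/5 - (-17)*(-4)/20) = 454 + (-53/5 - 17/10*2) = 454 + (-53/5 - 17/5) = 454 - 14 = 440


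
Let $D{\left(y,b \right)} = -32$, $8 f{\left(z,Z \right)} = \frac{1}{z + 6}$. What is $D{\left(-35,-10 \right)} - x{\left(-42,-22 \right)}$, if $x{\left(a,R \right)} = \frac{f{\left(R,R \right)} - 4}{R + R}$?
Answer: $- \frac{180737}{5632} \approx -32.091$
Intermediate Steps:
$f{\left(z,Z \right)} = \frac{1}{8 \left(6 + z\right)}$ ($f{\left(z,Z \right)} = \frac{1}{8 \left(z + 6\right)} = \frac{1}{8 \left(6 + z\right)}$)
$x{\left(a,R \right)} = \frac{-4 + \frac{1}{8 \left(6 + R\right)}}{2 R}$ ($x{\left(a,R \right)} = \frac{\frac{1}{8 \left(6 + R\right)} - 4}{R + R} = \frac{-4 + \frac{1}{8 \left(6 + R\right)}}{2 R}$)
$D{\left(-35,-10 \right)} - x{\left(-42,-22 \right)} = -32 - \frac{-191 - -704}{16 \left(-22\right) \left(6 - 22\right)} = -32 - \frac{1}{16} \left(- \frac{1}{22}\right) \frac{1}{-16} \left(-191 + 704\right) = -32 - \frac{1}{16} \left(- \frac{1}{22}\right) \left(- \frac{1}{16}\right) 513 = -32 - \frac{513}{5632} = - \frac{180737}{5632}$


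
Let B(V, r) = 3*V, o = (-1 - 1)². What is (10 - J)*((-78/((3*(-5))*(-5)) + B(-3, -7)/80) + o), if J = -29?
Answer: 44421/400 ≈ 111.05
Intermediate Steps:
o = 4 (o = (-2)² = 4)
(10 - J)*((-78/((3*(-5))*(-5)) + B(-3, -7)/80) + o) = (10 - 1*(-29))*((-78/((3*(-5))*(-5)) + (3*(-3))/80) + 4) = (10 + 29)*((-78/((-15*(-5))) - 9*1/80) + 4) = 39*((-78/75 - 9/80) + 4) = 39*((-78*1/75 - 9/80) + 4) = 39*((-26/25 - 9/80) + 4) = 39*(-461/400 + 4) = 39*(1139/400) = 44421/400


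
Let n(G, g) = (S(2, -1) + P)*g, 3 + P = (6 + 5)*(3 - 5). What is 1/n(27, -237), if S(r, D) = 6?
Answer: 1/4503 ≈ 0.00022207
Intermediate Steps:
P = -25 (P = -3 + (6 + 5)*(3 - 5) = -3 + 11*(-2) = -3 - 22 = -25)
n(G, g) = -19*g (n(G, g) = (6 - 25)*g = -19*g)
1/n(27, -237) = 1/(-19*(-237)) = 1/4503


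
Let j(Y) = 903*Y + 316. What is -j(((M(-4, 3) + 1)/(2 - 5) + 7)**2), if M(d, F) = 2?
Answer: -32824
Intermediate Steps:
j(Y) = 316 + 903*Y
-j(((M(-4, 3) + 1)/(2 - 5) + 7)**2) = -(316 + 903*((2 + 1)/(2 - 5) + 7)**2) = -(316 + 903*(3/(-3) + 7)**2) = -(316 + 903*(3*(-1/3) + 7)**2) = -(316 + 903*(-1 + 7)**2) = -(316 + 903*6**2) = -(316 + 903*36) = -(316 + 32508) = -1*32824 = -32824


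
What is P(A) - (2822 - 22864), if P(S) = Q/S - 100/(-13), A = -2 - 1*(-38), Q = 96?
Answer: 782042/39 ≈ 20052.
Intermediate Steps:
A = 36 (A = -2 + 38 = 36)
P(S) = 100/13 + 96/S (P(S) = 96/S - 100/(-13) = 96/S - 100*(-1/13) = 96/S + 100/13 = 100/13 + 96/S)
P(A) - (2822 - 22864) = (100/13 + 96/36) - (2822 - 22864) = (100/13 + 96*(1/36)) - 1*(-20042) = (100/13 + 8/3) + 20042 = 404/39 + 20042 = 782042/39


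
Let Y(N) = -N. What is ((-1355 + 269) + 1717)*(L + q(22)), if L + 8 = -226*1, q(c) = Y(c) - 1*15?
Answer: -171001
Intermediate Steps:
q(c) = -15 - c (q(c) = -c - 1*15 = -c - 15 = -15 - c)
L = -234 (L = -8 - 226*1 = -8 - 226 = -234)
((-1355 + 269) + 1717)*(L + q(22)) = ((-1355 + 269) + 1717)*(-234 + (-15 - 1*22)) = (-1086 + 1717)*(-234 + (-15 - 22)) = 631*(-234 - 37) = 631*(-271) = -171001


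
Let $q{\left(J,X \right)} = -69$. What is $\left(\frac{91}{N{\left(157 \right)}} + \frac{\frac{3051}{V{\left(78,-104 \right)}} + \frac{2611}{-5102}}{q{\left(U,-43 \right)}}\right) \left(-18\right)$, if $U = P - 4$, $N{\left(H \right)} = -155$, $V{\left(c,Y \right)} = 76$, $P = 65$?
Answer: $\frac{7225047807}{345583970} \approx 20.907$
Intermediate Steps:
$U = 61$ ($U = 65 - 4 = 61$)
$\left(\frac{91}{N{\left(157 \right)}} + \frac{\frac{3051}{V{\left(78,-104 \right)}} + \frac{2611}{-5102}}{q{\left(U,-43 \right)}}\right) \left(-18\right) = \left(\frac{91}{-155} + \frac{\frac{3051}{76} + \frac{2611}{-5102}}{-69}\right) \left(-18\right) = \left(91 \left(- \frac{1}{155}\right) + \left(3051 \cdot \frac{1}{76} + 2611 \left(- \frac{1}{5102}\right)\right) \left(- \frac{1}{69}\right)\right) \left(-18\right) = \left(- \frac{91}{155} + \left(\frac{3051}{76} - \frac{2611}{5102}\right) \left(- \frac{1}{69}\right)\right) \left(-18\right) = \left(- \frac{91}{155} + \frac{7683883}{193876} \left(- \frac{1}{69}\right)\right) \left(-18\right) = \left(- \frac{91}{155} - \frac{7683883}{13377444}\right) \left(-18\right) = \left(- \frac{2408349269}{2073503820}\right) \left(-18\right) = \frac{7225047807}{345583970}$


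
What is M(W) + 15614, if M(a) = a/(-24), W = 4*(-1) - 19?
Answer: 374759/24 ≈ 15615.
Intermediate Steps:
W = -23 (W = -4 - 19 = -23)
M(a) = -a/24 (M(a) = a*(-1/24) = -a/24)
M(W) + 15614 = -1/24*(-23) + 15614 = 23/24 + 15614 = 374759/24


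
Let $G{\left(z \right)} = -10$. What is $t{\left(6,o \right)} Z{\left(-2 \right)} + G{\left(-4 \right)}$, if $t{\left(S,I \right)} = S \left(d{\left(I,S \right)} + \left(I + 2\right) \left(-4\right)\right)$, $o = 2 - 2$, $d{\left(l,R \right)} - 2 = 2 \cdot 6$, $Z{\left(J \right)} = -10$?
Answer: $-370$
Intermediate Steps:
$d{\left(l,R \right)} = 14$ ($d{\left(l,R \right)} = 2 + 2 \cdot 6 = 2 + 12 = 14$)
$o = 0$ ($o = 2 - 2 = 0$)
$t{\left(S,I \right)} = S \left(6 - 4 I\right)$ ($t{\left(S,I \right)} = S \left(14 + \left(I + 2\right) \left(-4\right)\right) = S \left(14 + \left(2 + I\right) \left(-4\right)\right) = S \left(14 - \left(8 + 4 I\right)\right) = S \left(6 - 4 I\right)$)
$t{\left(6,o \right)} Z{\left(-2 \right)} + G{\left(-4 \right)} = 2 \cdot 6 \left(3 - 0\right) \left(-10\right) - 10 = 2 \cdot 6 \left(3 + 0\right) \left(-10\right) - 10 = 2 \cdot 6 \cdot 3 \left(-10\right) - 10 = 36 \left(-10\right) - 10 = -360 - 10 = -370$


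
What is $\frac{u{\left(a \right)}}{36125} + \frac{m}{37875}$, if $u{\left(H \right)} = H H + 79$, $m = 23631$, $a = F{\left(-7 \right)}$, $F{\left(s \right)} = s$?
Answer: $\frac{2289381}{3648625} \approx 0.62746$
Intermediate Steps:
$a = -7$
$u{\left(H \right)} = 79 + H^{2}$ ($u{\left(H \right)} = H^{2} + 79 = 79 + H^{2}$)
$\frac{u{\left(a \right)}}{36125} + \frac{m}{37875} = \frac{79 + \left(-7\right)^{2}}{36125} + \frac{23631}{37875} = \left(79 + 49\right) \frac{1}{36125} + 23631 \cdot \frac{1}{37875} = 128 \cdot \frac{1}{36125} + \frac{7877}{12625} = \frac{128}{36125} + \frac{7877}{12625} = \frac{2289381}{3648625}$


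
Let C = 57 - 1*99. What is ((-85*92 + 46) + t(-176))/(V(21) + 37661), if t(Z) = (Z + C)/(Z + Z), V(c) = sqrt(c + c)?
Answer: -51524579015/249629754704 + 1368115*sqrt(42)/249629754704 ≈ -0.20637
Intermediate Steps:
V(c) = sqrt(2)*sqrt(c) (V(c) = sqrt(2*c) = sqrt(2)*sqrt(c))
C = -42 (C = 57 - 99 = -42)
t(Z) = (-42 + Z)/(2*Z) (t(Z) = (Z - 42)/(Z + Z) = (-42 + Z)/((2*Z)) = (-42 + Z)*(1/(2*Z)) = (-42 + Z)/(2*Z))
((-85*92 + 46) + t(-176))/(V(21) + 37661) = ((-85*92 + 46) + (1/2)*(-42 - 176)/(-176))/(sqrt(2)*sqrt(21) + 37661) = ((-7820 + 46) + (1/2)*(-1/176)*(-218))/(sqrt(42) + 37661) = (-7774 + 109/176)/(37661 + sqrt(42)) = -1368115/(176*(37661 + sqrt(42)))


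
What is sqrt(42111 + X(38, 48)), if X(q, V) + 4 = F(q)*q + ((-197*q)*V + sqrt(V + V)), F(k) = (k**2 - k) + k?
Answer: sqrt(-262349 + 4*sqrt(6)) ≈ 512.19*I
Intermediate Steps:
F(k) = k**2
X(q, V) = -4 + q**3 + sqrt(2)*sqrt(V) - 197*V*q (X(q, V) = -4 + (q**2*q + ((-197*q)*V + sqrt(V + V))) = -4 + (q**3 + (-197*V*q + sqrt(2*V))) = -4 + (q**3 + (-197*V*q + sqrt(2)*sqrt(V))) = -4 + (q**3 + (sqrt(2)*sqrt(V) - 197*V*q)) = -4 + (q**3 + sqrt(2)*sqrt(V) - 197*V*q) = -4 + q**3 + sqrt(2)*sqrt(V) - 197*V*q)
sqrt(42111 + X(38, 48)) = sqrt(42111 + (-4 + 38**3 + sqrt(2)*sqrt(48) - 197*48*38)) = sqrt(42111 + (-4 + 54872 + sqrt(2)*(4*sqrt(3)) - 359328)) = sqrt(42111 + (-4 + 54872 + 4*sqrt(6) - 359328)) = sqrt(42111 + (-304460 + 4*sqrt(6))) = sqrt(-262349 + 4*sqrt(6))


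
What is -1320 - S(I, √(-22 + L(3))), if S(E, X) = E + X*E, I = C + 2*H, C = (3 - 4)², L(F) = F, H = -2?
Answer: -1317 + 3*I*√19 ≈ -1317.0 + 13.077*I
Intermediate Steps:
C = 1 (C = (-1)² = 1)
I = -3 (I = 1 + 2*(-2) = 1 - 4 = -3)
S(E, X) = E + E*X
-1320 - S(I, √(-22 + L(3))) = -1320 - (-3)*(1 + √(-22 + 3)) = -1320 - (-3)*(1 + √(-19)) = -1320 - (-3)*(1 + I*√19) = -1320 - (-3 - 3*I*√19) = -1320 + (3 + 3*I*√19) = -1317 + 3*I*√19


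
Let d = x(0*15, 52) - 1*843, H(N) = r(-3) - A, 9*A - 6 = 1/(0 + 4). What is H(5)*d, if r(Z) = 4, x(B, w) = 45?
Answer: -15827/6 ≈ -2637.8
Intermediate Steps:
A = 25/36 (A = 2/3 + 1/(9*(0 + 4)) = 2/3 + (1/9)/4 = 2/3 + (1/9)*(1/4) = 2/3 + 1/36 = 25/36 ≈ 0.69444)
H(N) = 119/36 (H(N) = 4 - 1*25/36 = 4 - 25/36 = 119/36)
d = -798 (d = 45 - 1*843 = 45 - 843 = -798)
H(5)*d = (119/36)*(-798) = -15827/6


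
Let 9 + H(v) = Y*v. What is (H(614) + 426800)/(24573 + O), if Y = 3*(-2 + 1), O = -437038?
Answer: -424949/412465 ≈ -1.0303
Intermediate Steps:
Y = -3 (Y = 3*(-1) = -3)
H(v) = -9 - 3*v
(H(614) + 426800)/(24573 + O) = ((-9 - 3*614) + 426800)/(24573 - 437038) = ((-9 - 1842) + 426800)/(-412465) = (-1851 + 426800)*(-1/412465) = 424949*(-1/412465) = -424949/412465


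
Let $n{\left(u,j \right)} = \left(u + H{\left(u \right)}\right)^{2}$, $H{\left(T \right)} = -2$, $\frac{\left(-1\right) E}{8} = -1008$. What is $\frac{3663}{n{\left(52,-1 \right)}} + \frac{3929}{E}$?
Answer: $\frac{9840233}{5040000} \approx 1.9524$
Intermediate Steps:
$E = 8064$ ($E = \left(-8\right) \left(-1008\right) = 8064$)
$n{\left(u,j \right)} = \left(-2 + u\right)^{2}$ ($n{\left(u,j \right)} = \left(u - 2\right)^{2} = \left(-2 + u\right)^{2}$)
$\frac{3663}{n{\left(52,-1 \right)}} + \frac{3929}{E} = \frac{3663}{\left(-2 + 52\right)^{2}} + \frac{3929}{8064} = \frac{3663}{50^{2}} + 3929 \cdot \frac{1}{8064} = \frac{3663}{2500} + \frac{3929}{8064} = \frac{9840233}{5040000}$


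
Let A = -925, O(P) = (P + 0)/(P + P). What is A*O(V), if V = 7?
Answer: -925/2 ≈ -462.50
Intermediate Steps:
O(P) = ½ (O(P) = P/((2*P)) = P*(1/(2*P)) = ½)
A*O(V) = -925*½ = -925/2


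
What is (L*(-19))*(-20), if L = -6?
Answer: -2280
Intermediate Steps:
(L*(-19))*(-20) = -6*(-19)*(-20) = 114*(-20) = -2280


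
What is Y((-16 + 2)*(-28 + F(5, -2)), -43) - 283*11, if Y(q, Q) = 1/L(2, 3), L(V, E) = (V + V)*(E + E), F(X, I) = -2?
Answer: -74711/24 ≈ -3113.0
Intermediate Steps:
L(V, E) = 4*E*V (L(V, E) = (2*V)*(2*E) = 4*E*V)
Y(q, Q) = 1/24 (Y(q, Q) = 1/(4*3*2) = 1/24)
Y((-16 + 2)*(-28 + F(5, -2)), -43) - 283*11 = 1/24 - 283*11 = 1/24 - 1*3113 = 1/24 - 3113 = -74711/24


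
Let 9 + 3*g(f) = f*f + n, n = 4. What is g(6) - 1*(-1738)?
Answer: 5245/3 ≈ 1748.3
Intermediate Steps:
g(f) = -5/3 + f**2/3 (g(f) = -3 + (f*f + 4)/3 = -3 + (f**2 + 4)/3 = -3 + (4 + f**2)/3 = -3 + (4/3 + f**2/3) = -5/3 + f**2/3)
g(6) - 1*(-1738) = (-5/3 + (1/3)*6**2) - 1*(-1738) = (-5/3 + (1/3)*36) + 1738 = (-5/3 + 12) + 1738 = 31/3 + 1738 = 5245/3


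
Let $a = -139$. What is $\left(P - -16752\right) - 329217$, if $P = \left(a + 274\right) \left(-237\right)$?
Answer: $-344460$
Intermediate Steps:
$P = -31995$ ($P = \left(-139 + 274\right) \left(-237\right) = 135 \left(-237\right) = -31995$)
$\left(P - -16752\right) - 329217 = \left(-31995 - -16752\right) - 329217 = \left(-31995 + 16752\right) - 329217 = -15243 - 329217 = -344460$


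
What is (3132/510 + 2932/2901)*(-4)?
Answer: -7054168/246585 ≈ -28.607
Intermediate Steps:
(3132/510 + 2932/2901)*(-4) = (3132*(1/510) + 2932*(1/2901))*(-4) = (522/85 + 2932/2901)*(-4) = (1763542/246585)*(-4) = -7054168/246585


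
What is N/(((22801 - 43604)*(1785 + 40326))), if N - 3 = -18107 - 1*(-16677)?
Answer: 1427/876035133 ≈ 1.6289e-6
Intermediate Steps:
N = -1427 (N = 3 + (-18107 - 1*(-16677)) = 3 + (-18107 + 16677) = 3 - 1430 = -1427)
N/(((22801 - 43604)*(1785 + 40326))) = -1427*1/((1785 + 40326)*(22801 - 43604)) = -1427/((-20803*42111)) = -1427/(-876035133) = -1427*(-1/876035133) = 1427/876035133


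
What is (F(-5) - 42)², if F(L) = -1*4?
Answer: 2116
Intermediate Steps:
F(L) = -4
(F(-5) - 42)² = (-4 - 42)² = (-46)² = 2116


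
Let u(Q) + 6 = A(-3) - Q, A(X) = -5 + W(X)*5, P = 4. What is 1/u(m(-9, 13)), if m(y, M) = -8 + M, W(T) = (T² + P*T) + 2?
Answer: -1/21 ≈ -0.047619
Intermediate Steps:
W(T) = 2 + T² + 4*T (W(T) = (T² + 4*T) + 2 = 2 + T² + 4*T)
A(X) = 5 + 5*X² + 20*X (A(X) = -5 + (2 + X² + 4*X)*5 = -5 + (10 + 5*X² + 20*X) = 5 + 5*X² + 20*X)
u(Q) = -16 - Q (u(Q) = -6 + ((5 + 5*(-3)² + 20*(-3)) - Q) = -6 + ((5 + 5*9 - 60) - Q) = -6 + ((5 + 45 - 60) - Q) = -6 + (-10 - Q) = -16 - Q)
1/u(m(-9, 13)) = 1/(-16 - (-8 + 13)) = 1/(-16 - 1*5) = 1/(-16 - 5) = 1/(-21) = -1/21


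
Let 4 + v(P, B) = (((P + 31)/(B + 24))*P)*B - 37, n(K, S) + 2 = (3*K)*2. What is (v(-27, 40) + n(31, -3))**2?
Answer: 22801/4 ≈ 5700.3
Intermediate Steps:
n(K, S) = -2 + 6*K (n(K, S) = -2 + (3*K)*2 = -2 + 6*K)
v(P, B) = -41 + B*P*(31 + P)/(24 + B) (v(P, B) = -4 + ((((P + 31)/(B + 24))*P)*B - 37) = -4 + ((((31 + P)/(24 + B))*P)*B - 37) = -4 + ((P*(31 + P)/(24 + B))*B - 37) = -4 + (B*P*(31 + P)/(24 + B) - 37) = -4 + (-37 + B*P*(31 + P)/(24 + B)) = -41 + B*P*(31 + P)/(24 + B))
(v(-27, 40) + n(31, -3))**2 = ((-984 - 41*40 + 40*(-27)**2 + 31*40*(-27))/(24 + 40) + (-2 + 6*31))**2 = ((-984 - 1640 + 40*729 - 33480)/64 + (-2 + 186))**2 = ((-984 - 1640 + 29160 - 33480)/64 + 184)**2 = ((1/64)*(-6944) + 184)**2 = (-217/2 + 184)**2 = (151/2)**2 = 22801/4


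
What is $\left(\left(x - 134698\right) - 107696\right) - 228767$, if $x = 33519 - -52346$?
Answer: $-385296$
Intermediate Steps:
$x = 85865$ ($x = 33519 + 52346 = 85865$)
$\left(\left(x - 134698\right) - 107696\right) - 228767 = \left(\left(85865 - 134698\right) - 107696\right) - 228767 = \left(-48833 - 107696\right) - 228767 = -156529 - 228767 = -385296$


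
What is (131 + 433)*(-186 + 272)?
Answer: 48504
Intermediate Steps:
(131 + 433)*(-186 + 272) = 564*86 = 48504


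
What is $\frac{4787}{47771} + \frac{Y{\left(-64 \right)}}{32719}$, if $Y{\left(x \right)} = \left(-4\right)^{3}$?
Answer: $\frac{153568509}{1563019349} \approx 0.098251$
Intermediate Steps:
$Y{\left(x \right)} = -64$
$\frac{4787}{47771} + \frac{Y{\left(-64 \right)}}{32719} = \frac{4787}{47771} - \frac{64}{32719} = \frac{153568509}{1563019349}$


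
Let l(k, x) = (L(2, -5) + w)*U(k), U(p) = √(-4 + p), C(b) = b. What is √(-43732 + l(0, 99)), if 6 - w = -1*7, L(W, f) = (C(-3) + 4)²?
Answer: 2*√(-10933 + 7*I) ≈ 0.066947 + 209.12*I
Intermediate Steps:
L(W, f) = 1 (L(W, f) = (-3 + 4)² = 1² = 1)
w = 13 (w = 6 - (-1)*7 = 6 - 1*(-7) = 6 + 7 = 13)
l(k, x) = 14*√(-4 + k) (l(k, x) = (1 + 13)*√(-4 + k) = 14*√(-4 + k))
√(-43732 + l(0, 99)) = √(-43732 + 14*√(-4 + 0)) = √(-43732 + 14*√(-4)) = √(-43732 + 14*(2*I)) = √(-43732 + 28*I)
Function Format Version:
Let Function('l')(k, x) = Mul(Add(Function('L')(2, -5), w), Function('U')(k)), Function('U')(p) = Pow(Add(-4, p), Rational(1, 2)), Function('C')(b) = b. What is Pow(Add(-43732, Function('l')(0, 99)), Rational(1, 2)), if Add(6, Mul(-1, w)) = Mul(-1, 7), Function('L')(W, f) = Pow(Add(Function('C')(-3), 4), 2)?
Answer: Mul(2, Pow(Add(-10933, Mul(7, I)), Rational(1, 2))) ≈ Add(0.066947, Mul(209.12, I))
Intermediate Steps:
Function('L')(W, f) = 1 (Function('L')(W, f) = Pow(Add(-3, 4), 2) = Pow(1, 2) = 1)
w = 13 (w = Add(6, Mul(-1, Mul(-1, 7))) = Add(6, Mul(-1, -7)) = Add(6, 7) = 13)
Function('l')(k, x) = Mul(14, Pow(Add(-4, k), Rational(1, 2))) (Function('l')(k, x) = Mul(Add(1, 13), Pow(Add(-4, k), Rational(1, 2))) = Mul(14, Pow(Add(-4, k), Rational(1, 2))))
Pow(Add(-43732, Function('l')(0, 99)), Rational(1, 2)) = Pow(Add(-43732, Mul(14, Pow(Add(-4, 0), Rational(1, 2)))), Rational(1, 2)) = Pow(Add(-43732, Mul(14, Pow(-4, Rational(1, 2)))), Rational(1, 2)) = Pow(Add(-43732, Mul(14, Mul(2, I))), Rational(1, 2)) = Pow(Add(-43732, Mul(28, I)), Rational(1, 2))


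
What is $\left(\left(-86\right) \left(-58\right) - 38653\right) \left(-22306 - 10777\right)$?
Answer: $1113739195$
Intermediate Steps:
$\left(\left(-86\right) \left(-58\right) - 38653\right) \left(-22306 - 10777\right) = \left(4988 - 38653\right) \left(-33083\right) = \left(-33665\right) \left(-33083\right) = 1113739195$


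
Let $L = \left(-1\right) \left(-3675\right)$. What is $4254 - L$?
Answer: $579$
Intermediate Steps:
$L = 3675$
$4254 - L = 4254 - 3675 = 579$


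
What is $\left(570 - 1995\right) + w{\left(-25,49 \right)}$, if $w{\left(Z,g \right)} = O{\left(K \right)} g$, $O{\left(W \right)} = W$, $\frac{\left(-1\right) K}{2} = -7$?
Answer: $-739$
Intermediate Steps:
$K = 14$ ($K = \left(-2\right) \left(-7\right) = 14$)
$w{\left(Z,g \right)} = 14 g$
$\left(570 - 1995\right) + w{\left(-25,49 \right)} = \left(570 - 1995\right) + 14 \cdot 49 = -1425 + 686 = -739$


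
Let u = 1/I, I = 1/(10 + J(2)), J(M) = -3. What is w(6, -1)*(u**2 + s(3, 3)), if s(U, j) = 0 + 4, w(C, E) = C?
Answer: 318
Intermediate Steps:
s(U, j) = 4
I = 1/7 (I = 1/(10 - 3) = 1/7 ≈ 0.14286)
u = 7 (u = 1/(1/7) = 7)
w(6, -1)*(u**2 + s(3, 3)) = 6*(7**2 + 4) = 6*(49 + 4) = 6*53 = 318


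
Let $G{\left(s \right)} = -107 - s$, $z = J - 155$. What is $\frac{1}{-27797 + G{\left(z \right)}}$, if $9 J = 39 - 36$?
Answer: $- \frac{3}{83248} \approx -3.6037 \cdot 10^{-5}$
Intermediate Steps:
$J = \frac{1}{3}$ ($J = \frac{39 - 36}{9} = \frac{1}{9} \cdot 3 = \frac{1}{3} \approx 0.33333$)
$z = - \frac{464}{3}$ ($z = \frac{1}{3} - 155 = - \frac{464}{3} \approx -154.67$)
$\frac{1}{-27797 + G{\left(z \right)}} = \frac{1}{-27797 - - \frac{143}{3}} = \frac{1}{-27797 + \left(-107 + \frac{464}{3}\right)} = \frac{1}{-27797 + \frac{143}{3}} = \frac{1}{- \frac{83248}{3}} = - \frac{3}{83248}$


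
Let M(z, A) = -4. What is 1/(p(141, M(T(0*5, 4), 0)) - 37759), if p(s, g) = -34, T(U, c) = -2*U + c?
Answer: -1/37793 ≈ -2.6460e-5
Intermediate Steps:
T(U, c) = c - 2*U
1/(p(141, M(T(0*5, 4), 0)) - 37759) = 1/(-34 - 37759) = 1/(-37793) = -1/37793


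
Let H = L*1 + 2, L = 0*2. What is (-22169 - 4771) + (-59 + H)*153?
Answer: -35661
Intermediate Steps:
L = 0
H = 2 (H = 0*1 + 2 = 0 + 2 = 2)
(-22169 - 4771) + (-59 + H)*153 = (-22169 - 4771) + (-59 + 2)*153 = -26940 - 57*153 = -26940 - 8721 = -35661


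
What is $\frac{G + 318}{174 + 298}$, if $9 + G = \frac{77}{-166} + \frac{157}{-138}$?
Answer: $\frac{1760471}{2703144} \approx 0.65127$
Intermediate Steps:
$G = - \frac{60715}{5727}$ ($G = -9 + \left(\frac{77}{-166} + \frac{157}{-138}\right) = -9 + \left(77 \left(- \frac{1}{166}\right) + 157 \left(- \frac{1}{138}\right)\right) = -9 - \frac{9172}{5727} = - \frac{60715}{5727} \approx -10.602$)
$\frac{G + 318}{174 + 298} = \frac{- \frac{60715}{5727} + 318}{174 + 298} = \frac{1760471}{5727 \cdot 472} = \frac{1760471}{5727} \cdot \frac{1}{472} = \frac{1760471}{2703144}$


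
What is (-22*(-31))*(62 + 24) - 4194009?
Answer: -4135357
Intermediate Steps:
(-22*(-31))*(62 + 24) - 4194009 = 682*86 - 4194009 = 58652 - 4194009 = -4135357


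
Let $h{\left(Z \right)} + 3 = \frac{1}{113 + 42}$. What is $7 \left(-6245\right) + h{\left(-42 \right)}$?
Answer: $- \frac{6776289}{155} \approx -43718.0$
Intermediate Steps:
$h{\left(Z \right)} = - \frac{464}{155}$ ($h{\left(Z \right)} = -3 + \frac{1}{113 + 42} = -3 + \frac{1}{155} = - \frac{464}{155}$)
$7 \left(-6245\right) + h{\left(-42 \right)} = 7 \left(-6245\right) - \frac{464}{155} = -43715 - \frac{464}{155} = - \frac{6776289}{155}$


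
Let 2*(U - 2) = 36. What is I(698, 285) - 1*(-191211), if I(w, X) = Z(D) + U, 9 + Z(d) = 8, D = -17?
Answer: 191230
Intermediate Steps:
U = 20 (U = 2 + (1/2)*36 = 2 + 18 = 20)
Z(d) = -1 (Z(d) = -9 + 8 = -1)
I(w, X) = 19 (I(w, X) = -1 + 20 = 19)
I(698, 285) - 1*(-191211) = 19 - 1*(-191211) = 19 + 191211 = 191230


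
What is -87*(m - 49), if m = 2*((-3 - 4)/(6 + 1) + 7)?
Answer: 3219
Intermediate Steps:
m = 12 (m = 2*(-7/7 + 7) = 2*(-7*1/7 + 7) = 2*(-1 + 7) = 2*6 = 12)
-87*(m - 49) = -87*(12 - 49) = -87*(-37) = 3219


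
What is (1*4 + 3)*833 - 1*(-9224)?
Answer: 15055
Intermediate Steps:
(1*4 + 3)*833 - 1*(-9224) = (4 + 3)*833 + 9224 = 7*833 + 9224 = 5831 + 9224 = 15055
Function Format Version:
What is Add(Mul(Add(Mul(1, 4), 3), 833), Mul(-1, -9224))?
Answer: 15055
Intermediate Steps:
Add(Mul(Add(Mul(1, 4), 3), 833), Mul(-1, -9224)) = Add(Mul(Add(4, 3), 833), 9224) = Add(Mul(7, 833), 9224) = Add(5831, 9224) = 15055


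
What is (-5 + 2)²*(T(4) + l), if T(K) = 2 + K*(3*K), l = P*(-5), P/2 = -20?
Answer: 2250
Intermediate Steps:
P = -40 (P = 2*(-20) = -40)
l = 200 (l = -40*(-5) = 200)
T(K) = 2 + 3*K²
(-5 + 2)²*(T(4) + l) = (-5 + 2)²*((2 + 3*4²) + 200) = (-3)²*((2 + 3*16) + 200) = 9*((2 + 48) + 200) = 9*(50 + 200) = 9*250 = 2250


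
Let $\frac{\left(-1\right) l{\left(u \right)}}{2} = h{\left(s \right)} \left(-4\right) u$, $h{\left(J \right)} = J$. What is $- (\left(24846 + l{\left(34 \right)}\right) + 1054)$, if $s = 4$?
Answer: $-26988$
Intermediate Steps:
$l{\left(u \right)} = 32 u$ ($l{\left(u \right)} = - 2 \cdot 4 \left(-4\right) u = - 2 \left(- 16 u\right) = 32 u$)
$- (\left(24846 + l{\left(34 \right)}\right) + 1054) = - (\left(24846 + 32 \cdot 34\right) + 1054) = - (\left(24846 + 1088\right) + 1054) = - (25934 + 1054) = \left(-1\right) 26988 = -26988$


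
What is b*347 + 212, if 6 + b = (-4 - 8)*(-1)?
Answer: 2294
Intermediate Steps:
b = 6 (b = -6 + (-4 - 8)*(-1) = -6 - 12*(-1) = -6 + 12 = 6)
b*347 + 212 = 6*347 + 212 = 2082 + 212 = 2294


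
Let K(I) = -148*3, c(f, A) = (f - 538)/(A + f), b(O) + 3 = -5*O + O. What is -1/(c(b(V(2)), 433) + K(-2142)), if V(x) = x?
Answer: 422/187917 ≈ 0.0022457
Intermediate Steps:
b(O) = -3 - 4*O (b(O) = -3 + (-5*O + O) = -3 - 4*O)
c(f, A) = (-538 + f)/(A + f)
K(I) = -444
-1/(c(b(V(2)), 433) + K(-2142)) = -1/((-538 + (-3 - 4*2))/(433 + (-3 - 4*2)) - 444) = -1/((-538 + (-3 - 8))/(433 + (-3 - 8)) - 444) = -1/((-538 - 11)/(433 - 11) - 444) = -1/(-549/422 - 444) = -1/(-187917/422) = -1*(-422/187917) = 422/187917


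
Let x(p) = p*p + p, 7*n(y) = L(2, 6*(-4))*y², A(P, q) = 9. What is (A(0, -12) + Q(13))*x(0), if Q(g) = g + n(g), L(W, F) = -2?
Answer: 0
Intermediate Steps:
n(y) = -2*y²/7 (n(y) = (-2*y²)/7 = -2*y²/7)
x(p) = p + p² (x(p) = p² + p = p + p²)
Q(g) = g - 2*g²/7
(A(0, -12) + Q(13))*x(0) = (9 + (⅐)*13*(7 - 2*13))*(0*(1 + 0)) = (9 + (⅐)*13*(7 - 26))*(0*1) = (9 + (⅐)*13*(-19))*0 = (9 - 247/7)*0 = -184/7*0 = 0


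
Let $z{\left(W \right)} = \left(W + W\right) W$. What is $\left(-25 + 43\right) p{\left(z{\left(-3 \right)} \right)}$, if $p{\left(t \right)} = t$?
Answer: $324$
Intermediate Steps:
$z{\left(W \right)} = 2 W^{2}$ ($z{\left(W \right)} = 2 W W = 2 W^{2}$)
$\left(-25 + 43\right) p{\left(z{\left(-3 \right)} \right)} = \left(-25 + 43\right) 2 \left(-3\right)^{2} = 18 \cdot 2 \cdot 9 = 18 \cdot 18 = 324$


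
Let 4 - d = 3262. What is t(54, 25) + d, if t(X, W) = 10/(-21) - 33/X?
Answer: -410645/126 ≈ -3259.1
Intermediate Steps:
t(X, W) = -10/21 - 33/X (t(X, W) = 10*(-1/21) - 33/X = -10/21 - 33/X)
d = -3258 (d = 4 - 1*3262 = 4 - 3262 = -3258)
t(54, 25) + d = (-10/21 - 33/54) - 3258 = (-10/21 - 33*1/54) - 3258 = (-10/21 - 11/18) - 3258 = -137/126 - 3258 = -410645/126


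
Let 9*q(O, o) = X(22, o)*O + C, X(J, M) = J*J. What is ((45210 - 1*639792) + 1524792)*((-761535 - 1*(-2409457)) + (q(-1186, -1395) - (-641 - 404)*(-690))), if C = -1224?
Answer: 2408189662000/3 ≈ 8.0273e+11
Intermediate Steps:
X(J, M) = J**2
q(O, o) = -136 + 484*O/9 (q(O, o) = (22**2*O - 1224)/9 = (484*O - 1224)/9 = (-1224 + 484*O)/9 = -136 + 484*O/9)
((45210 - 1*639792) + 1524792)*((-761535 - 1*(-2409457)) + (q(-1186, -1395) - (-641 - 404)*(-690))) = ((45210 - 1*639792) + 1524792)*((-761535 - 1*(-2409457)) + ((-136 + (484/9)*(-1186)) - (-641 - 404)*(-690))) = ((45210 - 639792) + 1524792)*((-761535 + 2409457) + ((-136 - 574024/9) - (-1045)*(-690))) = (-594582 + 1524792)*(1647922 + (-575248/9 - 1*721050)) = 930210*(1647922 + (-575248/9 - 721050)) = 930210*(1647922 - 7064698/9) = 930210*(7766600/9) = 2408189662000/3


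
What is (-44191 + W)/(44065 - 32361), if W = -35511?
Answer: -5693/836 ≈ -6.8098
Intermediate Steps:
(-44191 + W)/(44065 - 32361) = (-44191 - 35511)/(44065 - 32361) = -79702/11704 = -79702*1/11704 = -5693/836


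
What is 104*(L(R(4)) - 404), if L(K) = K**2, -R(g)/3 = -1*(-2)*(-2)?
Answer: -27040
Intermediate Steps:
R(g) = 12 (R(g) = -3*(-1*(-2))*(-2) = -6*(-2) = -3*(-4) = 12)
104*(L(R(4)) - 404) = 104*(12**2 - 404) = 104*(144 - 404) = 104*(-260) = -27040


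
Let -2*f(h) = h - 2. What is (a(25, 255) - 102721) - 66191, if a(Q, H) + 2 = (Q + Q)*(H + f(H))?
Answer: -162489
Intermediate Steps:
f(h) = 1 - h/2 (f(h) = -(h - 2)/2 = -(-2 + h)/2 = 1 - h/2)
a(Q, H) = -2 + 2*Q*(1 + H/2) (a(Q, H) = -2 + (Q + Q)*(H + (1 - H/2)) = -2 + (2*Q)*(1 + H/2) = -2 + 2*Q*(1 + H/2))
(a(25, 255) - 102721) - 66191 = ((-2 + 2*25 + 255*25) - 102721) - 66191 = ((-2 + 50 + 6375) - 102721) - 66191 = (6423 - 102721) - 66191 = -96298 - 66191 = -162489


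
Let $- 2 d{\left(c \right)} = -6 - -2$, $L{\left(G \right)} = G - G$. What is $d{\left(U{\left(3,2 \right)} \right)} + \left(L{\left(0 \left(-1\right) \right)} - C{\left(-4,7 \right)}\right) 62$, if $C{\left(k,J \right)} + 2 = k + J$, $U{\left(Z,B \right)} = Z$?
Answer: $-60$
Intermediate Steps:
$L{\left(G \right)} = 0$
$C{\left(k,J \right)} = -2 + J + k$ ($C{\left(k,J \right)} = -2 + \left(k + J\right) = -2 + \left(J + k\right) = -2 + J + k$)
$d{\left(c \right)} = 2$ ($d{\left(c \right)} = - \frac{-6 - -2}{2} = - \frac{-6 + 2}{2} = \left(- \frac{1}{2}\right) \left(-4\right) = 2$)
$d{\left(U{\left(3,2 \right)} \right)} + \left(L{\left(0 \left(-1\right) \right)} - C{\left(-4,7 \right)}\right) 62 = 2 + \left(0 - \left(-2 + 7 - 4\right)\right) 62 = 2 + \left(0 - 1\right) 62 = 2 - 62 = -60$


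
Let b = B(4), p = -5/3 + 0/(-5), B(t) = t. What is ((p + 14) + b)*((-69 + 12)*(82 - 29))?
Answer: -49343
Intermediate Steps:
p = -5/3 (p = -5*⅓ + 0*(-⅕) = -5/3 + 0 = -5/3 ≈ -1.6667)
b = 4
((p + 14) + b)*((-69 + 12)*(82 - 29)) = ((-5/3 + 14) + 4)*((-69 + 12)*(82 - 29)) = (37/3 + 4)*(-57*53) = (49/3)*(-3021) = -49343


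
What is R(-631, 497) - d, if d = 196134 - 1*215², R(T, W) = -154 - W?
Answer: -150560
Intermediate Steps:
d = 149909 (d = 196134 - 1*46225 = 196134 - 46225 = 149909)
R(-631, 497) - d = (-154 - 1*497) - 1*149909 = (-154 - 497) - 149909 = -651 - 149909 = -150560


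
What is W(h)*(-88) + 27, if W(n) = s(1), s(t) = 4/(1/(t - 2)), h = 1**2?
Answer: 379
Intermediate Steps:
h = 1
s(t) = -8 + 4*t (s(t) = 4/(1/(-2 + t)) = 4*(-2 + t) = -8 + 4*t)
W(n) = -4 (W(n) = -8 + 4*1 = -8 + 4 = -4)
W(h)*(-88) + 27 = -4*(-88) + 27 = 352 + 27 = 379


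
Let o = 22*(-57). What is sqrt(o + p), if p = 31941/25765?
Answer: I*sqrt(831626412285)/25765 ≈ 35.394*I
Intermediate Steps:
o = -1254
p = 31941/25765 (p = 31941*(1/25765) = 31941/25765 ≈ 1.2397)
sqrt(o + p) = sqrt(-1254 + 31941/25765) = sqrt(-32277369/25765) = I*sqrt(831626412285)/25765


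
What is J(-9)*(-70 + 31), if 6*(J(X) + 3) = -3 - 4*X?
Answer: -195/2 ≈ -97.500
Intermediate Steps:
J(X) = -7/2 - 2*X/3 (J(X) = -3 + (-3 - 4*X)/6 = -3 + (-1/2 - 2*X/3) = -7/2 - 2*X/3)
J(-9)*(-70 + 31) = (-7/2 - 2/3*(-9))*(-70 + 31) = (-7/2 + 6)*(-39) = (5/2)*(-39) = -195/2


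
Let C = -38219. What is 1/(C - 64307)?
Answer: -1/102526 ≈ -9.7536e-6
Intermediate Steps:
1/(C - 64307) = 1/(-38219 - 64307) = 1/(-102526) = -1/102526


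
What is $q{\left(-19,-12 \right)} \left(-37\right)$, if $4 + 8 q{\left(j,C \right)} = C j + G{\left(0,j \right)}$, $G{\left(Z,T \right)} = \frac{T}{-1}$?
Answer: $- \frac{8991}{8} \approx -1123.9$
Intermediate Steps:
$G{\left(Z,T \right)} = - T$ ($G{\left(Z,T \right)} = T \left(-1\right) = - T$)
$q{\left(j,C \right)} = - \frac{1}{2} - \frac{j}{8} + \frac{C j}{8}$ ($q{\left(j,C \right)} = - \frac{1}{2} + \frac{C j - j}{8} = - \frac{1}{2} + \frac{- j + C j}{8} = - \frac{1}{2} + \left(- \frac{j}{8} + \frac{C j}{8}\right) = - \frac{1}{2} - \frac{j}{8} + \frac{C j}{8}$)
$q{\left(-19,-12 \right)} \left(-37\right) = \left(- \frac{1}{2} - - \frac{19}{8} + \frac{1}{8} \left(-12\right) \left(-19\right)\right) \left(-37\right) = \left(- \frac{1}{2} + \frac{19}{8} + \frac{57}{2}\right) \left(-37\right) = \frac{243}{8} \left(-37\right) = - \frac{8991}{8}$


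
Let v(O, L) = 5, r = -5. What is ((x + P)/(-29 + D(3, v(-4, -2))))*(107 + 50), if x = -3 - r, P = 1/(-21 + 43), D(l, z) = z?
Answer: -2355/176 ≈ -13.381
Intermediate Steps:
P = 1/22 ≈ 0.045455
x = 2 (x = -3 - 1*(-5) = -3 + 5 = 2)
((x + P)/(-29 + D(3, v(-4, -2))))*(107 + 50) = ((2 + 1/22)/(-29 + 5))*(107 + 50) = ((45/22)/(-24))*157 = ((45/22)*(-1/24))*157 = -15/176*157 = -2355/176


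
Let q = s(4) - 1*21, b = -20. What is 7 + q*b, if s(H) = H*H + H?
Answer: 27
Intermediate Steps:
s(H) = H + H² (s(H) = H² + H = H + H²)
q = -1 (q = 4*(1 + 4) - 1*21 = 4*5 - 21 = 20 - 21 = -1)
7 + q*b = 7 - 1*(-20) = 7 + 20 = 27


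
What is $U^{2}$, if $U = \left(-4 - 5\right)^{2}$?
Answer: $6561$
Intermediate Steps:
$U = 81$ ($U = \left(-9\right)^{2} = 81$)
$U^{2} = 81^{2} = 6561$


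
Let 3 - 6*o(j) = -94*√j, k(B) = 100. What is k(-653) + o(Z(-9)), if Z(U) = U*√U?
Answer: 201/2 - 47*(-1)^(¾)*√3 ≈ 158.06 - 57.563*I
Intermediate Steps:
Z(U) = U^(3/2)
o(j) = ½ + 47*√j/3 (o(j) = ½ - (-47)*√j/3 = ½ + 47*√j/3)
k(-653) + o(Z(-9)) = 100 + (½ + 47*√((-9)^(3/2))/3) = 100 + (½ + 47*√(-27*I)/3) = 100 + (½ + 47*(3*√3*√(-I))/3) = 100 + (½ + 47*√3*√(-I)) = 201/2 + 47*√3*√(-I)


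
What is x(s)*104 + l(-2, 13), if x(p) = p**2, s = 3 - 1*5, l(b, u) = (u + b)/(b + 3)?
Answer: 427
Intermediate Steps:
l(b, u) = (b + u)/(3 + b)
s = -2 (s = 3 - 5 = -2)
x(s)*104 + l(-2, 13) = (-2)**2*104 + (-2 + 13)/(3 - 2) = 4*104 + 11/1 = 416 + 1*11 = 416 + 11 = 427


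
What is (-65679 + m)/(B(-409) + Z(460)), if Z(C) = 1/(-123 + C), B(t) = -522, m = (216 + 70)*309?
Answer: -7648215/175913 ≈ -43.477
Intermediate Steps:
m = 88374 (m = 286*309 = 88374)
(-65679 + m)/(B(-409) + Z(460)) = (-65679 + 88374)/(-522 + 1/(-123 + 460)) = 22695/(-522 + 1/337) = 22695/(-175913/337) = 22695*(-337/175913) = -7648215/175913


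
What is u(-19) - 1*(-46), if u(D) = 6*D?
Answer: -68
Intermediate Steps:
u(-19) - 1*(-46) = 6*(-19) - 1*(-46) = -114 + 46 = -68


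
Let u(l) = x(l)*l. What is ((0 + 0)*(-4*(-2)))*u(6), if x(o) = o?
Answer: 0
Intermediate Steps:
u(l) = l² (u(l) = l*l = l²)
((0 + 0)*(-4*(-2)))*u(6) = ((0 + 0)*(-4*(-2)))*6² = (0*8)*36 = 0*36 = 0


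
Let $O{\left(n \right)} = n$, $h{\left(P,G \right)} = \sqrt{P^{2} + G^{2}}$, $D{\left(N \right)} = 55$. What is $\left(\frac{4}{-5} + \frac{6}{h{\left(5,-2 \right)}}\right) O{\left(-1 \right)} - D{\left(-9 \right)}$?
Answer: $- \frac{271}{5} - \frac{6 \sqrt{29}}{29} \approx -55.314$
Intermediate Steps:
$h{\left(P,G \right)} = \sqrt{G^{2} + P^{2}}$
$\left(\frac{4}{-5} + \frac{6}{h{\left(5,-2 \right)}}\right) O{\left(-1 \right)} - D{\left(-9 \right)} = \left(\frac{4}{-5} + \frac{6}{\sqrt{\left(-2\right)^{2} + 5^{2}}}\right) \left(-1\right) - 55 = \left(4 \left(- \frac{1}{5}\right) + \frac{6}{\sqrt{4 + 25}}\right) \left(-1\right) - 55 = \left(- \frac{4}{5} + \frac{6}{\sqrt{29}}\right) \left(-1\right) - 55 = \left(- \frac{4}{5} + 6 \frac{\sqrt{29}}{29}\right) \left(-1\right) - 55 = \left(- \frac{4}{5} + \frac{6 \sqrt{29}}{29}\right) \left(-1\right) - 55 = \left(\frac{4}{5} - \frac{6 \sqrt{29}}{29}\right) - 55 = - \frac{271}{5} - \frac{6 \sqrt{29}}{29}$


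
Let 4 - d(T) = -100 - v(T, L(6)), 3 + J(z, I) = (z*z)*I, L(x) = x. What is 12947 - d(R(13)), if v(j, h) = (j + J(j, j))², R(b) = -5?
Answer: -4846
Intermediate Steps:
J(z, I) = -3 + I*z² (J(z, I) = -3 + (z*z)*I = -3 + z²*I = -3 + I*z²)
v(j, h) = (-3 + j + j³)² (v(j, h) = (j + (-3 + j*j²))² = (j + (-3 + j³))² = (-3 + j + j³)²)
d(T) = 104 + (-3 + T + T³)² (d(T) = 4 - (-100 - (-3 + T + T³)²) = 4 + (100 + (-3 + T + T³)²) = 104 + (-3 + T + T³)²)
12947 - d(R(13)) = 12947 - (104 + (-3 - 5 + (-5)³)²) = 12947 - (104 + (-3 - 5 - 125)²) = 12947 - (104 + (-133)²) = 12947 - (104 + 17689) = 12947 - 1*17793 = 12947 - 17793 = -4846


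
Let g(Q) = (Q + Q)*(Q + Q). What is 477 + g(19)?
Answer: 1921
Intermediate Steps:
g(Q) = 4*Q² (g(Q) = (2*Q)*(2*Q) = 4*Q²)
477 + g(19) = 477 + 4*19² = 477 + 4*361 = 477 + 1444 = 1921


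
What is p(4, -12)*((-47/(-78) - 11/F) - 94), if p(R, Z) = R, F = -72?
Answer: -87277/234 ≈ -372.98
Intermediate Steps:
p(4, -12)*((-47/(-78) - 11/F) - 94) = 4*((-47/(-78) - 11/(-72)) - 94) = 4*((-47*(-1/78) - 11*(-1/72)) - 94) = 4*((47/78 + 11/72) - 94) = 4*(707/936 - 94) = 4*(-87277/936) = -87277/234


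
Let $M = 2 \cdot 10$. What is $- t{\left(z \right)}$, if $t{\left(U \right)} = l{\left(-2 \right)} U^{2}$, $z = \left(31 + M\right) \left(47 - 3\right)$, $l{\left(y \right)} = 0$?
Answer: $0$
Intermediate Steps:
$M = 20$
$z = 2244$ ($z = \left(31 + 20\right) \left(47 - 3\right) = 51 \cdot 44 = 2244$)
$t{\left(U \right)} = 0$ ($t{\left(U \right)} = 0 U^{2} = 0$)
$- t{\left(z \right)} = \left(-1\right) 0 = 0$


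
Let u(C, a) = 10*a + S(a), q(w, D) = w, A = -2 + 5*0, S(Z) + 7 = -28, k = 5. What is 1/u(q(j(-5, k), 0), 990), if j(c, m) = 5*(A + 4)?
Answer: 1/9865 ≈ 0.00010137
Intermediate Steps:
S(Z) = -35 (S(Z) = -7 - 28 = -35)
A = -2 (A = -2 + 0 = -2)
j(c, m) = 10 (j(c, m) = 5*(-2 + 4) = 5*2 = 10)
u(C, a) = -35 + 10*a (u(C, a) = 10*a - 35 = -35 + 10*a)
1/u(q(j(-5, k), 0), 990) = 1/(-35 + 10*990) = 1/(-35 + 9900) = 1/9865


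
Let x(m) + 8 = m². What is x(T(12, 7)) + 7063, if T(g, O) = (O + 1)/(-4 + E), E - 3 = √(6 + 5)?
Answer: 176567/25 + 32*√11/25 ≈ 7066.9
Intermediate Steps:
E = 3 + √11 (E = 3 + √(6 + 5) = 3 + √11 ≈ 6.3166)
T(g, O) = (1 + O)/(-1 + √11) (T(g, O) = (O + 1)/(-4 + (3 + √11)) = (1 + O)/(-1 + √11))
x(m) = -8 + m²
x(T(12, 7)) + 7063 = (-8 + (-(1 + 7)/(1 - √11))²) + 7063 = (-8 + (-1*8/(1 - √11))²) + 7063 = (-8 + (-8/(1 - √11))²) + 7063 = (-8 + 64/(1 - √11)²) + 7063 = 7055 + 64/(1 - √11)²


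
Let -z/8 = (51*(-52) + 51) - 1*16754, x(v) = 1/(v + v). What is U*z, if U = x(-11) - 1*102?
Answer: -173807900/11 ≈ -1.5801e+7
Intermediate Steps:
x(v) = 1/(2*v)
U = -2245/22 (U = (½)/(-11) - 1*102 = (½)*(-1/11) - 102 = -1/22 - 102 = -2245/22 ≈ -102.05)
z = 154840 (z = -8*((51*(-52) + 51) - 1*16754) = -8*((-2652 + 51) - 16754) = -8*(-2601 - 16754) = -8*(-19355) = 154840)
U*z = -2245/22*154840 = -173807900/11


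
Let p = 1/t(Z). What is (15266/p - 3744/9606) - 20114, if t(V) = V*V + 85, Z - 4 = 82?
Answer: 182809915408/1601 ≈ 1.1418e+8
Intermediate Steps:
Z = 86 (Z = 4 + 82 = 86)
t(V) = 85 + V**2 (t(V) = V**2 + 85 = 85 + V**2)
p = 1/7481 (p = 1/(85 + 86**2) = 1/(85 + 7396) = 1/7481 ≈ 0.00013367)
(15266/p - 3744/9606) - 20114 = (15266/(1/7481) - 3744/9606) - 20114 = (15266*7481 - 3744*1/9606) - 20114 = (114204946 - 624/1601) - 20114 = 182842117922/1601 - 20114 = 182809915408/1601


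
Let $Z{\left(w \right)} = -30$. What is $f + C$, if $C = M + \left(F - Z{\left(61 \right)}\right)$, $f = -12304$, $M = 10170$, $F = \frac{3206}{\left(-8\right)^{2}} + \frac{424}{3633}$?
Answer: $- \frac{238765357}{116256} \approx -2053.8$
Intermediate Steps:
$F = \frac{5837267}{116256}$ ($F = \frac{3206}{64} + 424 \cdot \frac{1}{3633} = 3206 \cdot \frac{1}{64} + \frac{424}{3633} = \frac{1603}{32} + \frac{424}{3633} = \frac{5837267}{116256} \approx 50.21$)
$C = \frac{1191648467}{116256}$ ($C = 10170 + \left(\frac{5837267}{116256} - -30\right) = 10170 + \left(\frac{5837267}{116256} + 30\right) = 10170 + \frac{9324947}{116256} = \frac{1191648467}{116256} \approx 10250.0$)
$f + C = -12304 + \frac{1191648467}{116256} = - \frac{238765357}{116256}$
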